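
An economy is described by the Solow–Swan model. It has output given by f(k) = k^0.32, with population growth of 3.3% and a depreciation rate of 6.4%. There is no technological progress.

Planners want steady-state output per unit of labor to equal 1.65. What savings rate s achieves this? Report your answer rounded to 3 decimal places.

s ≈ 0.281

Steady state requires s·f(k) = (n + δ)·k, i.e. s·k^α = (n + δ)·k.
Since y* = [s/(n + δ)]^(α/(1−α)), we have s/(n + δ) = (y*)^((1−α)/α) = 1.65^2.125 = 2.8984.
Therefore s = 2.8984 × (n + δ) = 2.8984 × 0.097 = 0.2811.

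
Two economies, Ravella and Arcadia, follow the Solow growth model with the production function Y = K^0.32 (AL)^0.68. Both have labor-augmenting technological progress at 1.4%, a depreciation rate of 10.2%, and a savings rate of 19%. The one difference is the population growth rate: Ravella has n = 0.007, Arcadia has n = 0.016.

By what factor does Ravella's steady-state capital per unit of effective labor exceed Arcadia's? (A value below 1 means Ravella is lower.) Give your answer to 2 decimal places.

k*_R / k*_A ≈ 1.11

Steady-state k* = [s/(n + g + δ)]^(1/(1−α)), so the ratio is [ (s_R/(n + g + δ)_R) / (s_A/(n + g + δ)_A) ]^1.4706.
s_R/(n + g + δ)_R = 0.19/0.123 = 1.5447; s_A/(n + g + δ)_A = 0.19/0.132 = 1.4394.
Ratio = (1.5447/1.4394)^1.4706 = 1.0732^1.4706 ≈ 1.1095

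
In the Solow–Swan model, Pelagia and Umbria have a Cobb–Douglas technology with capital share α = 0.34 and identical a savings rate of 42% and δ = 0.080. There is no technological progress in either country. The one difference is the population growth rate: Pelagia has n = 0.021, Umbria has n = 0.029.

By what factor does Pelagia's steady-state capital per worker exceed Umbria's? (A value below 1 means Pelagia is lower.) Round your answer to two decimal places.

Steady-state k* = [s/(n + δ)]^(1/(1−α)), so the ratio is [ (s_P/(n + δ)_P) / (s_U/(n + δ)_U) ]^1.5152.
s_P/(n + δ)_P = 0.42/0.101 = 4.1584; s_U/(n + δ)_U = 0.42/0.109 = 3.8532.
Ratio = (4.1584/3.8532)^1.5152 = 1.0792^1.5152 ≈ 1.1224

k*_P / k*_U ≈ 1.12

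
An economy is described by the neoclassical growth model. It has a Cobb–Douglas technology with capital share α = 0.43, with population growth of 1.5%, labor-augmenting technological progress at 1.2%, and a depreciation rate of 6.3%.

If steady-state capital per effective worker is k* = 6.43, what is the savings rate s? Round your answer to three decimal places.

s ≈ 0.260

In steady state, investment equals break-even investment: s·k^α = (n + g + δ)·k.
So s / (n + g + δ) = (k*)^(1−α) = 6.43^0.57 = 2.8886.
Therefore s = 2.8886 × (n + g + δ) = 2.8886 × 0.090 = 0.2600.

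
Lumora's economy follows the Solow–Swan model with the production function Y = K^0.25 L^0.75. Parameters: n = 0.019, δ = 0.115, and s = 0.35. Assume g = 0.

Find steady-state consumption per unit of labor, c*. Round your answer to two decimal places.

In steady state, investment equals break-even investment: s·k^α = (n + δ)·k.
Dividing both sides by k: k^(1−α) = s / (n + δ).
k^0.75 = 0.35 / (0.019 + 0.115) = 0.35 / 0.134 = 2.6119
k* = 2.6119^(1/0.75) ≈ 3.5970
y* = (k*)^α = 3.5970^0.25 ≈ 1.3772
c* = (1 − s)·y* = (1 − 0.35) × 1.3772 ≈ 0.8952

c* ≈ 0.90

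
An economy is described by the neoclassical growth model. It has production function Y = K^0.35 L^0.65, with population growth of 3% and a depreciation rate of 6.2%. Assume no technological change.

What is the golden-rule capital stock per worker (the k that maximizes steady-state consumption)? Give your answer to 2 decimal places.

The golden rule sets f'(k) = n + δ, i.e. α·k^(α−1) = n + δ.
So k^(1−α) = α / (n + δ) = 0.35 / 0.092 = 3.8043.
k_gold = 3.8043^(1/0.65) ≈ 7.8114

k_gold ≈ 7.81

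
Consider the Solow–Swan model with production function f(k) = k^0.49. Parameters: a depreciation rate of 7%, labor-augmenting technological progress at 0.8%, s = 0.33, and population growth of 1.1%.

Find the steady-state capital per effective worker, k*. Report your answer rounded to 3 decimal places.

k* = 13.060

Steady state requires s·f(k) = (n + g + δ)·k, i.e. s·k^α = (n + g + δ)·k.
Rearranging, k^(1−α) = s / (n + g + δ).
k^0.51 = 0.33 / (0.011 + 0.008 + 0.070) = 0.33 / 0.089 = 3.7079
k* = 3.7079^(1/0.51) ≈ 13.0598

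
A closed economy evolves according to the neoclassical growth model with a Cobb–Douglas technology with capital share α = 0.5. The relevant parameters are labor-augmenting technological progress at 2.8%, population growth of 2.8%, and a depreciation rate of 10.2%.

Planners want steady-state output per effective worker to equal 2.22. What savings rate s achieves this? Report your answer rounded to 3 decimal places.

Steady state requires s·f(k) = (n + g + δ)·k, i.e. s·k^α = (n + g + δ)·k.
Since y* = [s/(n + g + δ)]^(α/(1−α)), we have s/(n + g + δ) = (y*)^((1−α)/α) = 2.22^1 = 2.2200.
Therefore s = 2.2200 × (n + g + δ) = 2.2200 × 0.158 = 0.3508.

s ≈ 0.351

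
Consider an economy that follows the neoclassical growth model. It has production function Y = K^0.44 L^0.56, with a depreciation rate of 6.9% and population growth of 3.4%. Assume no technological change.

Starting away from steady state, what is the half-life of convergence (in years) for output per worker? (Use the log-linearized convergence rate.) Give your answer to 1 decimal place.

Near the steady state the convergence rate is λ = (1 − α)(n + δ).
λ = (1 − 0.44) × 0.103 = 0.56 × 0.103 = 0.05768
Half-life = ln 2 / λ = 0.6931 / 0.05768 ≈ 12.02 years

about 12.0 years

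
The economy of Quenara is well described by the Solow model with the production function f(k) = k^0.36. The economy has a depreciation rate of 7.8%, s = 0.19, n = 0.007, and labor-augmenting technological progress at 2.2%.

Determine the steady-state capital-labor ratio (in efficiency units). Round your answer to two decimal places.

k* = 2.45

In steady state, investment equals break-even investment: s·k^α = (n + g + δ)·k.
Rearranging, k^(1−α) = s / (n + g + δ).
k^0.64 = 0.19 / (0.007 + 0.022 + 0.078) = 0.19 / 0.107 = 1.7757
k* = 1.7757^(1/0.64) ≈ 2.4527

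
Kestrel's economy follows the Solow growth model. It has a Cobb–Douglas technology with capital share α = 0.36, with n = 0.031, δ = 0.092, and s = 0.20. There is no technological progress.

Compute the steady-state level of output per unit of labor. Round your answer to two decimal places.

y* ≈ 1.31

Steady state requires s·f(k) = (n + δ)·k, i.e. s·k^α = (n + δ)·k.
Dividing both sides by k: k^(1−α) = s / (n + δ).
k^0.64 = 0.20 / (0.031 + 0.092) = 0.20 / 0.123 = 1.6260
k* = 1.6260^(1/0.64) ≈ 2.1374
y* = (k*)^α = 2.1374^0.36 ≈ 1.3145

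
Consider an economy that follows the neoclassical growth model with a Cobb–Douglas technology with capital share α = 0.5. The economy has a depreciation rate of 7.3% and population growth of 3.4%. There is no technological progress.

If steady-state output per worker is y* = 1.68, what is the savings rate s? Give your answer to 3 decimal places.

In steady state, investment equals break-even investment: s·k^α = (n + δ)·k.
Since y* = [s/(n + δ)]^(α/(1−α)), we have s/(n + δ) = (y*)^((1−α)/α) = 1.68^1 = 1.6800.
Therefore s = 1.6800 × (n + δ) = 1.6800 × 0.107 = 0.1798.

s ≈ 0.180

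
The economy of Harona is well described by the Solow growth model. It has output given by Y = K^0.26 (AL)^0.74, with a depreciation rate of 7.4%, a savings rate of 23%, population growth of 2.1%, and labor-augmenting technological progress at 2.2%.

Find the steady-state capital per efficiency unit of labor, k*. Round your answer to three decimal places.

k* = 2.493

In steady state, investment equals break-even investment: s·k^α = (n + g + δ)·k.
Dividing both sides by k: k^(1−α) = s / (n + g + δ).
k^0.74 = 0.23 / (0.021 + 0.022 + 0.074) = 0.23 / 0.117 = 1.9658
k* = 1.9658^(1/0.74) ≈ 2.4927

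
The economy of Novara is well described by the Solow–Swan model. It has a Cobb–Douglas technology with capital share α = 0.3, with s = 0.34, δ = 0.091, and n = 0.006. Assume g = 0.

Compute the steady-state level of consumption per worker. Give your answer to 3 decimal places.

In steady state, investment equals break-even investment: s·k^α = (n + δ)·k.
Dividing both sides by k: k^(1−α) = s / (n + δ).
k^0.7 = 0.34 / (0.006 + 0.091) = 0.34 / 0.097 = 3.5052
k* = 3.5052^(1/0.7) ≈ 6.0001
y* = (k*)^α = 6.0001^0.3 ≈ 1.7118
c* = (1 − s)·y* = (1 − 0.34) × 1.7118 ≈ 1.1298

c* = 1.130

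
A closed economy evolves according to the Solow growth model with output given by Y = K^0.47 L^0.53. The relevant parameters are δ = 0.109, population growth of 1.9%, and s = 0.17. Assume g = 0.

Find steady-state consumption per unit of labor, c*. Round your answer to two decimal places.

In steady state, investment equals break-even investment: s·k^α = (n + δ)·k.
Rearranging, k^(1−α) = s / (n + δ).
k^0.53 = 0.17 / (0.019 + 0.109) = 0.17 / 0.128 = 1.3281
k* = 1.3281^(1/0.53) ≈ 1.7081
y* = (k*)^α = 1.7081^0.47 ≈ 1.2861
c* = (1 − s)·y* = (1 − 0.17) × 1.2861 ≈ 1.0675

c* = 1.07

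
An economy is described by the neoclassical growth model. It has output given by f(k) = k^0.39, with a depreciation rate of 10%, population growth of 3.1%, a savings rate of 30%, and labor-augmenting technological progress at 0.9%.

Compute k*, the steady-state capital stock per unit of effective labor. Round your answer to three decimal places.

k* = 3.488

In steady state, investment equals break-even investment: s·k^α = (n + g + δ)·k.
Dividing both sides by k: k^(1−α) = s / (n + g + δ).
k^0.61 = 0.30 / (0.031 + 0.009 + 0.100) = 0.30 / 0.140 = 2.1429
k* = 2.1429^(1/0.61) ≈ 3.4884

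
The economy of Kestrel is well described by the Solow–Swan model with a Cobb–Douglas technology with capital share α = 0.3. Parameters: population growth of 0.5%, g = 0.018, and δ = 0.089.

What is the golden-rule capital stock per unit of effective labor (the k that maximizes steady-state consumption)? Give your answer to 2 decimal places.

k_gold ≈ 4.09

The golden rule sets f'(k) = n + g + δ, i.e. α·k^(α−1) = n + g + δ.
So k^(1−α) = α / (n + g + δ) = 0.3 / 0.112 = 2.6786.
k_gold = 2.6786^(1/0.7) ≈ 4.0860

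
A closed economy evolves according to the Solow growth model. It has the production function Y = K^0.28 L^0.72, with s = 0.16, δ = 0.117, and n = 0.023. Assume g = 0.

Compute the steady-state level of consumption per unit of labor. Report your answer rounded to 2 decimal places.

At the steady state, Δk = 0, so s·k^α = (n + δ)·k.
Dividing both sides by k: k^(1−α) = s / (n + δ).
k^0.72 = 0.16 / (0.023 + 0.117) = 0.16 / 0.140 = 1.1429
k* = 1.1429^(1/0.72) ≈ 1.2038
y* = (k*)^α = 1.2038^0.28 ≈ 1.0533
c* = (1 − s)·y* = (1 − 0.16) × 1.0533 ≈ 0.8848

c* ≈ 0.88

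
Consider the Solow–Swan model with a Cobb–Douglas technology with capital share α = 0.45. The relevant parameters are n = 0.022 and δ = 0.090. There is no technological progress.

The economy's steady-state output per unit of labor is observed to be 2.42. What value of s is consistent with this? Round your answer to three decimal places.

Steady state requires s·f(k) = (n + δ)·k, i.e. s·k^α = (n + δ)·k.
Since y* = [s/(n + δ)]^(α/(1−α)), we have s/(n + δ) = (y*)^((1−α)/α) = 2.42^1.2222 = 2.9451.
Therefore s = 2.9451 × (n + δ) = 2.9451 × 0.112 = 0.3299.

s ≈ 0.330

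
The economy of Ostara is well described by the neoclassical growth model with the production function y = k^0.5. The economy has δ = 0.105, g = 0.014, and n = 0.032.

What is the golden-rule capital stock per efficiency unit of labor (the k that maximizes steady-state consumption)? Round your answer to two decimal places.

The golden rule sets f'(k) = n + g + δ, i.e. α·k^(α−1) = n + g + δ.
So k^(1−α) = α / (n + g + δ) = 0.5 / 0.151 = 3.3113.
k_gold = 3.3113^(1/0.5) ≈ 10.9647

k_gold ≈ 10.96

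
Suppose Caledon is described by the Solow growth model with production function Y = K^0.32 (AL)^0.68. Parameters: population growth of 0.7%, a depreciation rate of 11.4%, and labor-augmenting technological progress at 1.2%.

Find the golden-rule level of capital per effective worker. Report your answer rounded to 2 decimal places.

The golden rule sets f'(k) = n + g + δ, i.e. α·k^(α−1) = n + g + δ.
So k^(1−α) = α / (n + g + δ) = 0.32 / 0.133 = 2.4060.
k_gold = 2.4060^(1/0.68) ≈ 3.6369

k_gold ≈ 3.64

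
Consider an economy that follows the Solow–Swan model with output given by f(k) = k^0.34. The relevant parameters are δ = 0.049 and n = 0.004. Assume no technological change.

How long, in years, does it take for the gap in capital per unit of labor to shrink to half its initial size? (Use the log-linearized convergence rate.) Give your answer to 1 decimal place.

half-life ≈ 19.8 years

Near the steady state the convergence rate is λ = (1 − α)(n + δ).
λ = (1 − 0.34) × 0.053 = 0.66 × 0.053 = 0.03498
Half-life = ln 2 / λ = 0.6931 / 0.03498 ≈ 19.81 years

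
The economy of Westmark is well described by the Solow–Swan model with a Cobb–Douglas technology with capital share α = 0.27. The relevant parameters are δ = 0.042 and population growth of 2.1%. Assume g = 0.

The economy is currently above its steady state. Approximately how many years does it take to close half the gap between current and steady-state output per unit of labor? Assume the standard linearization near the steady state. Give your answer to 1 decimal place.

Near the steady state the convergence rate is λ = (1 − α)(n + δ).
λ = (1 − 0.27) × 0.063 = 0.73 × 0.063 = 0.04599
Half-life = ln 2 / λ = 0.6931 / 0.04599 ≈ 15.07 years

about 15.1 years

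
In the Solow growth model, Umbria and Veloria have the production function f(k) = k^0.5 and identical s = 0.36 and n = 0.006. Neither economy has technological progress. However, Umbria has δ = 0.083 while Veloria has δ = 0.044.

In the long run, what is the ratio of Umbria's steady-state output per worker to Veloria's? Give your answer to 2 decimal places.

ratio ≈ 0.56

Steady-state y* = [s/(n + δ)]^(α/(1−α)), so the ratio is [ (s_U/(n + δ)_U) / (s_V/(n + δ)_V) ]^1.
s_U/(n + δ)_U = 0.36/0.089 = 4.0449; s_V/(n + δ)_V = 0.36/0.050 = 7.2000.
Ratio = (4.0449/7.2000)^1 = 0.5618^1 ≈ 0.5618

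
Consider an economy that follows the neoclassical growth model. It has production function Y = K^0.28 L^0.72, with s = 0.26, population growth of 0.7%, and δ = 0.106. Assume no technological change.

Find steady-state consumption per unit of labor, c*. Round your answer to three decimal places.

c* ≈ 1.023

Steady state requires s·f(k) = (n + δ)·k, i.e. s·k^α = (n + δ)·k.
Dividing both sides by k: k^(1−α) = s / (n + δ).
k^0.72 = 0.26 / (0.007 + 0.106) = 0.26 / 0.113 = 2.3009
k* = 2.3009^(1/0.72) ≈ 3.1815
y* = (k*)^α = 3.1815^0.28 ≈ 1.3827
c* = (1 − s)·y* = (1 − 0.26) × 1.3827 ≈ 1.0232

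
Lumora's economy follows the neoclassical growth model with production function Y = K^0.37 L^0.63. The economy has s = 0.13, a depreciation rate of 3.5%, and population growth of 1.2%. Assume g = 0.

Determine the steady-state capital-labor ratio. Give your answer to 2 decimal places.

k* ≈ 5.03

In steady state, investment equals break-even investment: s·k^α = (n + δ)·k.
Dividing both sides by k: k^(1−α) = s / (n + δ).
k^0.63 = 0.13 / (0.012 + 0.035) = 0.13 / 0.047 = 2.7660
k* = 2.7660^(1/0.63) ≈ 5.0275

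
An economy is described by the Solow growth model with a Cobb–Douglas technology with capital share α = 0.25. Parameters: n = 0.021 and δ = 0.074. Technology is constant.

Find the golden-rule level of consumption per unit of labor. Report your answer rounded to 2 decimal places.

c_gold ≈ 1.04

At the golden rule, f'(k) = n + δ, so α·k^(α−1) = n + δ and k_gold = (α/(n + δ))^(1/(1−α)).
k_gold = (0.25/0.095)^(1/0.75) = 2.6316^1.3333 ≈ 3.6331
c_gold = f(k_gold) − (n + δ)·k_gold = 1.3806 − 0.095×3.6331 ≈ 1.0355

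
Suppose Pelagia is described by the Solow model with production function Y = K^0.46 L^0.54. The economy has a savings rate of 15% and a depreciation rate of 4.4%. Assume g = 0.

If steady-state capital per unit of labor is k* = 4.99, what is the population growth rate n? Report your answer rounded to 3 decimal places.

In steady state, investment equals break-even investment: s·k^α = (n + δ)·k.
So s / (n + δ) = (k*)^(1−α) = 4.99^0.54 = 2.3822.
Therefore n + δ = s / 2.3822 = 0.15 / 2.3822 = 0.0630, so n = 0.0630 − 0.044 = 0.0190.

n ≈ 0.019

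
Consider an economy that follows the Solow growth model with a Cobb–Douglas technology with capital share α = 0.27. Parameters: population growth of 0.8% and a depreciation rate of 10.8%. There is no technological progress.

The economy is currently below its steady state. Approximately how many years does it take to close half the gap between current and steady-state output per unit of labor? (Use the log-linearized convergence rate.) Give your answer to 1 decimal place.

half-life ≈ 8.2 years

Near the steady state the convergence rate is λ = (1 − α)(n + δ).
λ = (1 − 0.27) × 0.116 = 0.73 × 0.116 = 0.08468
Half-life = ln 2 / λ = 0.6931 / 0.08468 ≈ 8.18 years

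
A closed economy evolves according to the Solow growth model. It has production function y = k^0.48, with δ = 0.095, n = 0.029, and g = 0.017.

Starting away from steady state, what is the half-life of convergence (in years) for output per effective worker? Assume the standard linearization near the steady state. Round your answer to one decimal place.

Near the steady state the convergence rate is λ = (1 − α)(n + g + δ).
λ = (1 − 0.48) × 0.141 = 0.52 × 0.141 = 0.07332
Half-life = ln 2 / λ = 0.6931 / 0.07332 ≈ 9.45 years

half-life ≈ 9.5 years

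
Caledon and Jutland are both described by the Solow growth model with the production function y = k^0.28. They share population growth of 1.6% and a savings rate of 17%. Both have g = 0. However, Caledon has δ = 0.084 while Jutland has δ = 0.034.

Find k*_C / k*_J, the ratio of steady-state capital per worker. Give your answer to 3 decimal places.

Steady-state k* = [s/(n + δ)]^(1/(1−α)), so the ratio is [ (s_C/(n + δ)_C) / (s_J/(n + δ)_J) ]^1.3889.
s_C/(n + δ)_C = 0.17/0.100 = 1.7000; s_J/(n + δ)_J = 0.17/0.050 = 3.4000.
Ratio = (1.7000/3.4000)^1.3889 = 0.5000^1.3889 ≈ 0.3819

k*_C / k*_J ≈ 0.382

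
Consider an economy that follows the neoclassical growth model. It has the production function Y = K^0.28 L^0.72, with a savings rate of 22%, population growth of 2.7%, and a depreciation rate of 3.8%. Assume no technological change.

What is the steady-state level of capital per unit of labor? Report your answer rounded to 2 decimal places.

k* ≈ 5.44

In steady state, investment equals break-even investment: s·k^α = (n + δ)·k.
Rearranging, k^(1−α) = s / (n + δ).
k^0.72 = 0.22 / (0.027 + 0.038) = 0.22 / 0.065 = 3.3846
k* = 3.3846^(1/0.72) ≈ 5.4378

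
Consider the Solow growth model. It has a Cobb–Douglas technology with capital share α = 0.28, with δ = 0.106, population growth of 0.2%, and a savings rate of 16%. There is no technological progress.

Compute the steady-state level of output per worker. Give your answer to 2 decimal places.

y* ≈ 1.17

Steady state requires s·f(k) = (n + δ)·k, i.e. s·k^α = (n + δ)·k.
Dividing both sides by k: k^(1−α) = s / (n + δ).
k^0.72 = 0.16 / (0.002 + 0.106) = 0.16 / 0.108 = 1.4815
k* = 1.4815^(1/0.72) ≈ 1.7262
y* = (k*)^α = 1.7262^0.28 ≈ 1.1652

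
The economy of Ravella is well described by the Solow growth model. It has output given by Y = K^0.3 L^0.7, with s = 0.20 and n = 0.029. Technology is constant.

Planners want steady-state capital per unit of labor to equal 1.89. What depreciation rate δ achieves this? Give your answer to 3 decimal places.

δ ≈ 0.099

At the steady state, Δk = 0, so s·k^α = (n + δ)·k.
So s / (n + δ) = (k*)^(1−α) = 1.89^0.7 = 1.5614.
Therefore n + δ = s / 1.5614 = 0.20 / 1.5614 = 0.1281, so δ = 0.1281 − 0.029 = 0.0991.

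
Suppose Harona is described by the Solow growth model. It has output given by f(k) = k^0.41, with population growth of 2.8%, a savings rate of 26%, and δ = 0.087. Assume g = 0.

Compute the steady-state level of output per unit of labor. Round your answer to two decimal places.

y* = 1.76

Steady state requires s·f(k) = (n + δ)·k, i.e. s·k^α = (n + δ)·k.
Dividing both sides by k: k^(1−α) = s / (n + δ).
k^0.59 = 0.26 / (0.028 + 0.087) = 0.26 / 0.115 = 2.2609
k* = 2.2609^(1/0.59) ≈ 3.9854
y* = (k*)^α = 3.9854^0.41 ≈ 1.7628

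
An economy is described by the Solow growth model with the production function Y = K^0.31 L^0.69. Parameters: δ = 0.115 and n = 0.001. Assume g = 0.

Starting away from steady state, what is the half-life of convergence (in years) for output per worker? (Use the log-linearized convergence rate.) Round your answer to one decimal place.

Near the steady state the convergence rate is λ = (1 − α)(n + δ).
λ = (1 − 0.31) × 0.116 = 0.69 × 0.116 = 0.08004
Half-life = ln 2 / λ = 0.6931 / 0.08004 ≈ 8.66 years

t_½ ≈ 8.7 years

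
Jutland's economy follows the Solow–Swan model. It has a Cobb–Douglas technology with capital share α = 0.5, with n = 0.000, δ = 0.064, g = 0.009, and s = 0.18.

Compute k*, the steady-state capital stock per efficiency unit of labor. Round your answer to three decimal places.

Steady state requires s·f(k) = (n + g + δ)·k, i.e. s·k^α = (n + g + δ)·k.
Rearranging, k^(1−α) = s / (n + g + δ).
k^0.5 = 0.18 / (0.000 + 0.009 + 0.064) = 0.18 / 0.073 = 2.4658
k* = 2.4658^(1/0.5) ≈ 6.0802

k* = 6.080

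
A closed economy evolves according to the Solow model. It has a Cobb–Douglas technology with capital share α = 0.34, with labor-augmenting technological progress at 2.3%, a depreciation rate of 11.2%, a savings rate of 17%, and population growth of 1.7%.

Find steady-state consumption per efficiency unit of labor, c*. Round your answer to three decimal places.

Steady state requires s·f(k) = (n + g + δ)·k, i.e. s·k^α = (n + g + δ)·k.
Dividing both sides by k: k^(1−α) = s / (n + g + δ).
k^0.66 = 0.17 / (0.017 + 0.023 + 0.112) = 0.17 / 0.152 = 1.1184
k* = 1.1184^(1/0.66) ≈ 1.1848
y* = (k*)^α = 1.1848^0.34 ≈ 1.0593
c* = (1 − s)·y* = (1 − 0.17) × 1.0593 ≈ 0.8792

c* ≈ 0.879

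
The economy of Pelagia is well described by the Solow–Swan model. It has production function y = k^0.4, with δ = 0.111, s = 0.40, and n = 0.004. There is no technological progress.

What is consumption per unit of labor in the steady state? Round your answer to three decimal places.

c* = 1.377

Steady state requires s·f(k) = (n + δ)·k, i.e. s·k^α = (n + δ)·k.
Dividing both sides by k: k^(1−α) = s / (n + δ).
k^0.6 = 0.40 / (0.004 + 0.111) = 0.40 / 0.115 = 3.4783
k* = 3.4783^(1/0.6) ≈ 7.9851
y* = (k*)^α = 7.9851^0.4 ≈ 2.2957
c* = (1 − s)·y* = (1 − 0.40) × 2.2957 ≈ 1.3774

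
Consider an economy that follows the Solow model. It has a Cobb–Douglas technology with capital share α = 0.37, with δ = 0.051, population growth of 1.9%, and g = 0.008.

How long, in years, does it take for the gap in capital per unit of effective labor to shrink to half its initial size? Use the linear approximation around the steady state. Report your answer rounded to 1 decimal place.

Near the steady state the convergence rate is λ = (1 − α)(n + g + δ).
λ = (1 − 0.37) × 0.078 = 0.63 × 0.078 = 0.04914
Half-life = ln 2 / λ = 0.6931 / 0.04914 ≈ 14.10 years

about 14.1 years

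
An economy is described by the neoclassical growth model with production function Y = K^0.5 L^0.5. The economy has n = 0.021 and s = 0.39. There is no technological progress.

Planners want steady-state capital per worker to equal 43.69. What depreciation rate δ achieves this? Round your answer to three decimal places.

At the steady state, Δk = 0, so s·k^α = (n + δ)·k.
So s / (n + δ) = (k*)^(1−α) = 43.69^0.5 = 6.6098.
Therefore n + δ = s / 6.6098 = 0.39 / 6.6098 = 0.0590, so δ = 0.0590 − 0.021 = 0.0380.

δ ≈ 0.038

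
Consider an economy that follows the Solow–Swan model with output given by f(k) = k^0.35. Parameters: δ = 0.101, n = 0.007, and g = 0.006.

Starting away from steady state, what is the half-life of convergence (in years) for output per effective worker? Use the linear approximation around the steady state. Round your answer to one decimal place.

half-life ≈ 9.4 years

Near the steady state the convergence rate is λ = (1 − α)(n + g + δ).
λ = (1 − 0.35) × 0.114 = 0.65 × 0.114 = 0.0741
Half-life = ln 2 / λ = 0.6931 / 0.0741 ≈ 9.35 years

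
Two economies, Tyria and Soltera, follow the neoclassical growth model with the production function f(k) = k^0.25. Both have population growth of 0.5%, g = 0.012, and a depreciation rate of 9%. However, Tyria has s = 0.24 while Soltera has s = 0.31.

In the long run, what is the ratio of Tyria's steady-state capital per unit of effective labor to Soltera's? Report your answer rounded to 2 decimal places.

ratio ≈ 0.71

Steady-state k* = [s/(n + g + δ)]^(1/(1−α)), so the ratio is [ (s_T/(n + g + δ)_T) / (s_S/(n + g + δ)_S) ]^1.3333.
s_T/(n + g + δ)_T = 0.24/0.107 = 2.2430; s_S/(n + g + δ)_S = 0.31/0.107 = 2.8972.
Ratio = (2.2430/2.8972)^1.3333 = 0.7742^1.3333 ≈ 0.7109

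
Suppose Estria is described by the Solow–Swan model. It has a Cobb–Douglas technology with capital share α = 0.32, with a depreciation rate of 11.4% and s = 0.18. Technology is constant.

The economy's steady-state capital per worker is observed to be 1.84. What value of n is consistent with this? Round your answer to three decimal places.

n ≈ 0.005

Steady state requires s·f(k) = (n + δ)·k, i.e. s·k^α = (n + δ)·k.
So s / (n + δ) = (k*)^(1−α) = 1.84^0.68 = 1.5138.
Therefore n + δ = s / 1.5138 = 0.18 / 1.5138 = 0.1189, so n = 0.1189 − 0.114 = 0.0049.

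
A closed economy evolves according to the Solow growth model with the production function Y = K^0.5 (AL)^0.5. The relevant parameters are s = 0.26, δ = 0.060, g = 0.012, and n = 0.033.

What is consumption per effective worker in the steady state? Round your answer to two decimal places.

c* = 1.83

At the steady state, Δk = 0, so s·k^α = (n + g + δ)·k.
Dividing both sides by k: k^(1−α) = s / (n + g + δ).
k^0.5 = 0.26 / (0.033 + 0.012 + 0.060) = 0.26 / 0.105 = 2.4762
k* = 2.4762^(1/0.5) ≈ 6.1316
y* = (k*)^α = 6.1316^0.5 ≈ 2.4762
c* = (1 − s)·y* = (1 − 0.26) × 2.4762 ≈ 1.8324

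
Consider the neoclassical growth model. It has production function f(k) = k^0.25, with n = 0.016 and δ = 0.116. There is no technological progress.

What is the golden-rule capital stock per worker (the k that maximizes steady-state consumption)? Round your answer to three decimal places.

The golden rule sets f'(k) = n + δ, i.e. α·k^(α−1) = n + δ.
So k^(1−α) = α / (n + δ) = 0.25 / 0.132 = 1.8939.
k_gold = 1.8939^(1/0.75) ≈ 2.3432

k_gold ≈ 2.343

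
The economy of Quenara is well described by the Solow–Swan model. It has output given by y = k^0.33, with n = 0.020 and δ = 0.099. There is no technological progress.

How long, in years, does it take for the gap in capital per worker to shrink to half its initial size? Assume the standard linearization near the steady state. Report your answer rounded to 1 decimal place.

Near the steady state the convergence rate is λ = (1 − α)(n + δ).
λ = (1 − 0.33) × 0.119 = 0.67 × 0.119 = 0.07973
Half-life = ln 2 / λ = 0.6931 / 0.07973 ≈ 8.69 years

half-life ≈ 8.7 years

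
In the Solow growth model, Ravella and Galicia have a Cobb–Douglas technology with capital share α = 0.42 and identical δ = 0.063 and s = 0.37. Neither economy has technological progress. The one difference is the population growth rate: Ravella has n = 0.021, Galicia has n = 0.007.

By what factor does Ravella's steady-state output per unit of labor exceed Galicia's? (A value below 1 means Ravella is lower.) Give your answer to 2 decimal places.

Steady-state y* = [s/(n + δ)]^(α/(1−α)), so the ratio is [ (s_R/(n + δ)_R) / (s_G/(n + δ)_G) ]^0.7241.
s_R/(n + δ)_R = 0.37/0.084 = 4.4048; s_G/(n + δ)_G = 0.37/0.070 = 5.2857.
Ratio = (4.4048/5.2857)^0.7241 = 0.8333^0.7241 ≈ 0.8763

y*_R / y*_G ≈ 0.88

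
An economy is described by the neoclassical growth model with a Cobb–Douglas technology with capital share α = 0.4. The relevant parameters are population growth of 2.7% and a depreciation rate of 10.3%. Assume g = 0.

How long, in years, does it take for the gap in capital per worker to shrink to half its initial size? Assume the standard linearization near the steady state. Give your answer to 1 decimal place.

Near the steady state the convergence rate is λ = (1 − α)(n + δ).
λ = (1 − 0.4) × 0.130 = 0.6 × 0.130 = 0.0780
Half-life = ln 2 / λ = 0.6931 / 0.0780 ≈ 8.89 years

t_½ ≈ 8.9 years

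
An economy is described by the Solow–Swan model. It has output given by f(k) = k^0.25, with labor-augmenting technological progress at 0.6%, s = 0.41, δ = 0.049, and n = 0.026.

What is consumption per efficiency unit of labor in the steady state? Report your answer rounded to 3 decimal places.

Steady state requires s·f(k) = (n + g + δ)·k, i.e. s·k^α = (n + g + δ)·k.
Rearranging, k^(1−α) = s / (n + g + δ).
k^0.75 = 0.41 / (0.026 + 0.006 + 0.049) = 0.41 / 0.081 = 5.0617
k* = 5.0617^(1/0.75) ≈ 8.6908
y* = (k*)^α = 8.6908^0.25 ≈ 1.7170
c* = (1 − s)·y* = (1 − 0.41) × 1.7170 ≈ 1.0130

c* ≈ 1.013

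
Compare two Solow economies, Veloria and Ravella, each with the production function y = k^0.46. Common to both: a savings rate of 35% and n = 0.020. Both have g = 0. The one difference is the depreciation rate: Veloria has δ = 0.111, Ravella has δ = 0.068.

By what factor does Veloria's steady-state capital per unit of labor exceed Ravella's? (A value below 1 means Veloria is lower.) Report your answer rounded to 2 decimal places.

k*_V / k*_R ≈ 0.48

Steady-state k* = [s/(n + δ)]^(1/(1−α)), so the ratio is [ (s_V/(n + δ)_V) / (s_R/(n + δ)_R) ]^1.8519.
s_V/(n + δ)_V = 0.35/0.131 = 2.6718; s_R/(n + δ)_R = 0.35/0.088 = 3.9773.
Ratio = (2.6718/3.9773)^1.8519 = 0.6718^1.8519 ≈ 0.4787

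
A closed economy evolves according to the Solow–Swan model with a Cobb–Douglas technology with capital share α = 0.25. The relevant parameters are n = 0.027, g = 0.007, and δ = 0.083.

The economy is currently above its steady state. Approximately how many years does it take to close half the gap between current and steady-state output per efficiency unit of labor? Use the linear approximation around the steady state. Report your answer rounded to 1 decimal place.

about 7.9 years

Near the steady state the convergence rate is λ = (1 − α)(n + g + δ).
λ = (1 − 0.25) × 0.117 = 0.75 × 0.117 = 0.08775
Half-life = ln 2 / λ = 0.6931 / 0.08775 ≈ 7.90 years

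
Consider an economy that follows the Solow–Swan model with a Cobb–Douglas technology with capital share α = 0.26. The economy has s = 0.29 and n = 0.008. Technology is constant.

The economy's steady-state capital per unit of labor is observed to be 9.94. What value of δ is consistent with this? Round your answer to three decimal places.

Steady state requires s·f(k) = (n + δ)·k, i.e. s·k^α = (n + δ)·k.
So s / (n + δ) = (k*)^(1−α) = 9.94^0.74 = 5.4710.
Therefore n + δ = s / 5.4710 = 0.29 / 5.4710 = 0.0530, so δ = 0.0530 − 0.008 = 0.0450.

δ ≈ 0.045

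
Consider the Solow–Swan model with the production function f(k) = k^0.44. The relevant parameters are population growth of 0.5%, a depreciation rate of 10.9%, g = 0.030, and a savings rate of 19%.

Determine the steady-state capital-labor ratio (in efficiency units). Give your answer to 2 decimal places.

k* = 1.64

In steady state, investment equals break-even investment: s·k^α = (n + g + δ)·k.
Dividing both sides by k: k^(1−α) = s / (n + g + δ).
k^0.56 = 0.19 / (0.005 + 0.030 + 0.109) = 0.19 / 0.144 = 1.3194
k* = 1.3194^(1/0.56) ≈ 1.6404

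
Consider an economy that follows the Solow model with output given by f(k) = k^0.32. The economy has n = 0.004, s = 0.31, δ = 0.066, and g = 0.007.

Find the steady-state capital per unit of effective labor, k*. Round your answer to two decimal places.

k* = 7.75

Steady state requires s·f(k) = (n + g + δ)·k, i.e. s·k^α = (n + g + δ)·k.
Rearranging, k^(1−α) = s / (n + g + δ).
k^0.68 = 0.31 / (0.004 + 0.007 + 0.066) = 0.31 / 0.077 = 4.0260
k* = 4.0260^(1/0.68) ≈ 7.7539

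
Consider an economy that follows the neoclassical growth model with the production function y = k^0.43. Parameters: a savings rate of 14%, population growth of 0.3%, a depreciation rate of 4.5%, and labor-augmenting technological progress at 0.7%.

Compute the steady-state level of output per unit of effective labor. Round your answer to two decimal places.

At the steady state, Δk = 0, so s·k^α = (n + g + δ)·k.
Dividing both sides by k: k^(1−α) = s / (n + g + δ).
k^0.57 = 0.14 / (0.003 + 0.007 + 0.045) = 0.14 / 0.055 = 2.5455
k* = 2.5455^(1/0.57) ≈ 5.1509
y* = (k*)^α = 5.1509^0.43 ≈ 2.0235

y* = 2.02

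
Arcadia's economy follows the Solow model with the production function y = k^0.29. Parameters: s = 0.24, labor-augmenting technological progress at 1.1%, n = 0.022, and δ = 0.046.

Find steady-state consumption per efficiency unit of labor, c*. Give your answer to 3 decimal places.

At the steady state, Δk = 0, so s·k^α = (n + g + δ)·k.
Dividing both sides by k: k^(1−α) = s / (n + g + δ).
k^0.71 = 0.24 / (0.022 + 0.011 + 0.046) = 0.24 / 0.079 = 3.0380
k* = 3.0380^(1/0.71) ≈ 4.7830
y* = (k*)^α = 4.7830^0.29 ≈ 1.5744
c* = (1 − s)·y* = (1 − 0.24) × 1.5744 ≈ 1.1965

c* = 1.197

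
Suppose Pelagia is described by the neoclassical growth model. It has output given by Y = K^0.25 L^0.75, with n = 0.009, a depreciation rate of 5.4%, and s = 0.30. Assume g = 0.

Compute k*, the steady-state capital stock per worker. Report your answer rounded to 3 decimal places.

In steady state, investment equals break-even investment: s·k^α = (n + δ)·k.
Dividing both sides by k: k^(1−α) = s / (n + δ).
k^0.75 = 0.30 / (0.009 + 0.054) = 0.30 / 0.063 = 4.7619
k* = 4.7619^(1/0.75) ≈ 8.0114

k* ≈ 8.011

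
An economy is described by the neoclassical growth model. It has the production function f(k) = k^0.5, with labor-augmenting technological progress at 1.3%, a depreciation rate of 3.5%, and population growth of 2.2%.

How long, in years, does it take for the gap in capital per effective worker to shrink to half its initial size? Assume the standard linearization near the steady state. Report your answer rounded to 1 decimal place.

half-life ≈ 19.8 years

Near the steady state the convergence rate is λ = (1 − α)(n + g + δ).
λ = (1 − 0.5) × 0.070 = 0.5 × 0.070 = 0.0350
Half-life = ln 2 / λ = 0.6931 / 0.0350 ≈ 19.80 years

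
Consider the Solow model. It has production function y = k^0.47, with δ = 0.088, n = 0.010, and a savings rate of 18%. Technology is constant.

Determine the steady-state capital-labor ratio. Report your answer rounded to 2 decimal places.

k* = 3.15

In steady state, investment equals break-even investment: s·k^α = (n + δ)·k.
Rearranging, k^(1−α) = s / (n + δ).
k^0.53 = 0.18 / (0.010 + 0.088) = 0.18 / 0.098 = 1.8367
k* = 1.8367^(1/0.53) ≈ 3.1491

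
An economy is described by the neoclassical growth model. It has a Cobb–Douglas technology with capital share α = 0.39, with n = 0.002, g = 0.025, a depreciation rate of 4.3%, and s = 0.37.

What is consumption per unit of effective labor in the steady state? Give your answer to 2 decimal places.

In steady state, investment equals break-even investment: s·k^α = (n + g + δ)·k.
Dividing both sides by k: k^(1−α) = s / (n + g + δ).
k^0.61 = 0.37 / (0.002 + 0.025 + 0.043) = 0.37 / 0.070 = 5.2857
k* = 5.2857^(1/0.61) ≈ 15.3255
y* = (k*)^α = 15.3255^0.39 ≈ 2.8994
c* = (1 − s)·y* = (1 − 0.37) × 2.8994 ≈ 1.8266

c* ≈ 1.83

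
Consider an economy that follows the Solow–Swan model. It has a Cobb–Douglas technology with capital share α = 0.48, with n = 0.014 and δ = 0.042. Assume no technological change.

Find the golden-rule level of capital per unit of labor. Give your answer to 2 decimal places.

k_gold ≈ 62.28

The golden rule sets f'(k) = n + δ, i.e. α·k^(α−1) = n + δ.
So k^(1−α) = α / (n + δ) = 0.48 / 0.056 = 8.5714.
k_gold = 8.5714^(1/0.52) ≈ 62.2774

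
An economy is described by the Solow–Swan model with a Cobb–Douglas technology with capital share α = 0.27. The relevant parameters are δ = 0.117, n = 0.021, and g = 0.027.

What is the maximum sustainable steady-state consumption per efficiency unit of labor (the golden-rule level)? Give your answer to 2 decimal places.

At the golden rule, f'(k) = n + g + δ, so α·k^(α−1) = n + g + δ and k_gold = (α/(n + g + δ))^(1/(1−α)).
k_gold = (0.27/0.165)^(1/0.73) = 1.6364^1.3699 ≈ 1.9634
c_gold = f(k_gold) − (n + g + δ)·k_gold = 1.1998 − 0.165×1.9634 ≈ 0.8758

c_gold ≈ 0.88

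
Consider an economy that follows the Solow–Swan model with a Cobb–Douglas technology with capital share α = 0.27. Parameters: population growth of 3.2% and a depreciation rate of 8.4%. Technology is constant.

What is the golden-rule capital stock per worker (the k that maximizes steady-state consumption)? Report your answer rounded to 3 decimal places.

k_gold ≈ 3.181

The golden rule sets f'(k) = n + δ, i.e. α·k^(α−1) = n + δ.
So k^(1−α) = α / (n + δ) = 0.27 / 0.116 = 2.3276.
k_gold = 2.3276^(1/0.73) ≈ 3.1814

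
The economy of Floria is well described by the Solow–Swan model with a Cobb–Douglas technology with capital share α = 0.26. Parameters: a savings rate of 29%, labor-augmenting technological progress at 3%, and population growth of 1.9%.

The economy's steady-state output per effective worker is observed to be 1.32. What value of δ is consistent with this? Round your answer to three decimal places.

Steady state requires s·f(k) = (n + g + δ)·k, i.e. s·k^α = (n + g + δ)·k.
Since y* = [s/(n + g + δ)]^(α/(1−α)), we have s/(n + g + δ) = (y*)^((1−α)/α) = 1.32^2.8462 = 2.2038.
Therefore n + g + δ = s / 2.2038 = 0.29 / 2.2038 = 0.1316, so δ = 0.1316 − 0.049 = 0.0826.

δ ≈ 0.083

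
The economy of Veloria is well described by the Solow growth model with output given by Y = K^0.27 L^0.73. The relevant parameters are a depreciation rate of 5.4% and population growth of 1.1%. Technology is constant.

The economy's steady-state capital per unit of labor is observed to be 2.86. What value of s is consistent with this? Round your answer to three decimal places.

In steady state, investment equals break-even investment: s·k^α = (n + δ)·k.
So s / (n + δ) = (k*)^(1−α) = 2.86^0.73 = 2.1535.
Therefore s = 2.1535 × (n + δ) = 2.1535 × 0.065 = 0.1400.

s ≈ 0.140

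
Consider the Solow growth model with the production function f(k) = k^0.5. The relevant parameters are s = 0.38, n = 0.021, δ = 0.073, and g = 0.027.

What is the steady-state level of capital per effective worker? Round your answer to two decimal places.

At the steady state, Δk = 0, so s·k^α = (n + g + δ)·k.
Dividing both sides by k: k^(1−α) = s / (n + g + δ).
k^0.5 = 0.38 / (0.021 + 0.027 + 0.073) = 0.38 / 0.121 = 3.1405
k* = 3.1405^(1/0.5) ≈ 9.8627

k* ≈ 9.86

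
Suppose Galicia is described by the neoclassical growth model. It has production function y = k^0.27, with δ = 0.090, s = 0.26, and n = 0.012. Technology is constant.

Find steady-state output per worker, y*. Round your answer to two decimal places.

y* = 1.41

In steady state, investment equals break-even investment: s·k^α = (n + δ)·k.
Rearranging, k^(1−α) = s / (n + δ).
k^0.73 = 0.26 / (0.012 + 0.090) = 0.26 / 0.102 = 2.5490
k* = 2.5490^(1/0.73) ≈ 3.6031
y* = (k*)^α = 3.6031^0.27 ≈ 1.4135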